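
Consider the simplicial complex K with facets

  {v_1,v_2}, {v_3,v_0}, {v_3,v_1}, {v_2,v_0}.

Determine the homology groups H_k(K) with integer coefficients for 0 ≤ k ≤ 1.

Take the total order v_0 < v_1 < v_2 < v_3 on the vertex set. Then K (dimension 1) consists of the simplices:

  0-simplices (4): [v_0], [v_1], [v_2], [v_3]
  1-simplices (4): [v_0,v_2], [v_0,v_3], [v_1,v_2], [v_1,v_3]

giving chain groups C_0 ≅ Z^4, C_1 ≅ Z^4.

The boundary map ∂_1: C_1 → C_0 maps an edge to its endpoints' difference, ∂[p,q] = q − p. For instance
  ∂[v_0,v_2] = [v_2] − [v_0].
The resulting 4×4 matrix has rank 3, and its Smith normal form has invariant factors (1,1,1).

Reading off H_k = ker ∂_k / im ∂_{k+1}:

  H_0: rank C_0 − rank ∂_1 = 4 − 3 = 1, and the invariant factors of ∂_1 are all 1, so H_0 = Z.
  H_1: rank ker ∂_1 − rank ∂_2 = (4 − 3) − 0 = 1, and there is no ∂_2, so H_1 = Z.

As a check, the Euler characteristic is 4 − 4 = 0, which agrees with 1 − 1 = 0.

H_0 ≅ Z,  H_1 ≅ Z.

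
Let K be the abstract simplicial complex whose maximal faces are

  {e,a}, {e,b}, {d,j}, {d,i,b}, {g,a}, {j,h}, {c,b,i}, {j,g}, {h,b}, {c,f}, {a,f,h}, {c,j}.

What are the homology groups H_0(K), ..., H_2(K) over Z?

We work with the vertex ordering a < b < c < d < e < f < g < h < i < j. The simplices of K, each written with vertices in increasing order, are:

  0-simplices (10): a, b, c, d, e, f, g, h, i, j
  1-simplices (17): ae, af, ag, ah, bc, bd, be, bh, bi, cf, ci, cj, di, dj, fh, gj, hj
  2-simplices (3): afh, bci, bdi

giving chain groups C_0 ≅ Z^10, C_1 ≅ Z^17, C_2 ≅ Z^3.

∂_1: C_1 → C_0 is given by ∂[p,q] = [q] − [p].
The resulting 10×17 matrix has rank 9, and its Smith normal form has invariant factors (1,1,1,1,1,1,1,1,1).

∂_2: C_2 → C_1 maps a triangle to the signed sum of its edges. For instance
  ∂afh = fh − ah + af,
  ∂bdi = di − bi + bd.
The 17×3 boundary matrix has rank 3 and Smith normal form diag(1,1,1).

Now H_k = ker ∂_k / im ∂_{k+1}, so:

  H_0: rank C_0 − rank ∂_1 = 10 − 9 = 1, and the invariant factors of ∂_1 are all 1, so H_0 ≅ Z.
  H_1: rank ker ∂_1 − rank ∂_2 = (17 − 9) − 3 = 5, and the invariant factors of ∂_2 are all 1, so H_1 ≅ Z^5.
  H_2: rank ker ∂_2 − rank ∂_3 = (3 − 3) − 0 = 0, and there is no ∂_3, so H_2 ≅ 0.

As a check, the Euler characteristic is 10 − 17 + 3 = -4, which agrees with 1 − 5 + 0 = -4.

H_0 ≅ Z,  H_1 ≅ Z^5,  H_2 = 0.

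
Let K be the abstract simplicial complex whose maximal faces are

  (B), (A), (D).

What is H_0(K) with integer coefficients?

H_0 = Z^3.

We work with the vertex ordering A < B < D. The simplices of K, each written with vertices in increasing order, are:

  0-simplices (3): A, B, D

giving chain groups C_0 ≅ Z^3.

Reading off H_k = ker ∂_k / im ∂_{k+1}:

  H_0: rank C_0 − rank ∂_1 = 3 − 0 = 3, and there is no ∂_1, so H_0 = Z^3.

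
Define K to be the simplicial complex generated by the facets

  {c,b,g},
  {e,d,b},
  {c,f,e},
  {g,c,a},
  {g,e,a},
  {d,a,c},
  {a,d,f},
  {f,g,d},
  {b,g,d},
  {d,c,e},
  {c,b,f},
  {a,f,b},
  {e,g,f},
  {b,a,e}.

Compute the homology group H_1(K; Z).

H_1 = Z^2.

Take the total order a < b < c < d < e < f < g on the vertex set. Then K (dimension 2) consists of the simplices:

  0-simplices (7): a, b, c, d, e, f, g
  1-simplices (21): ab, ac, ad, ae, af, ag, bc, bd, be, bf, bg, cd, ce, cf, cg, de, df, dg, ef, eg, fg
  2-simplices (14): abe, abf, acd, acg, adf, aeg, bcf, bcg, bde, bdg, cde, cef, dfg, efg

giving chain groups C_0 ≅ Z^7, C_1 ≅ Z^21, C_2 ≅ Z^14.

Boundary ∂_1: C_1 → C_0 maps an edge to its endpoints' difference, ∂[p,q] = q − p. For instance
  ∂fg = g − f.
The 7×21 boundary matrix has rank 6 and Smith normal form diag(1,1,1,1,1,1).

Boundary ∂_2: C_2 → C_1 acts by ∂[p,q,r] = [q,r] − [p,r] + [p,q]. For instance
  ∂bde = de − be + bd,
  ∂bcf = cf − bf + bc.
The 21×14 boundary matrix has rank 13 and Smith normal form diag(1,1,1,1,1,1,1,1,1,1,1,1,1).

From H_k ≅ ker(∂_k) / im(∂_{k+1}) we obtain:

  H_1: rank ker ∂_1 − rank ∂_2 = (21 − 6) − 13 = 2, and the invariant factors of ∂_2 are all 1, so H_1 = Z^2.

(K is a triangulation of the torus T^2.)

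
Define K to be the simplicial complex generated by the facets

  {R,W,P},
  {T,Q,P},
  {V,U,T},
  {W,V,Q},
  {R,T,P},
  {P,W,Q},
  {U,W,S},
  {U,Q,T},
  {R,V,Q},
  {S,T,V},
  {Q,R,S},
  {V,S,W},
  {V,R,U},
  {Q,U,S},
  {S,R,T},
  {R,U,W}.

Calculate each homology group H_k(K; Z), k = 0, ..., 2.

Fix the vertex order P < Q < R < S < T < U < V < W and write every simplex with vertices in increasing order. Then dim K = 2 and the simplices of K are:

  0-simplices (8): P, Q, R, S, T, U, V, W
  1-simplices (24): PQ, PR, PT, PW, QR, QS, QT, QU, QV, QW, RS, RT, RU, RV, RW, ST, SU, SV, SW, TU, TV, UV, UW, VW
  2-simplices (16): PQT, PQW, PRT, PRW, QRS, QRV, QSU, QTU, QVW, RST, RUV, RUW, STV, SUW, SVW, TUV

giving chain groups C_0 ≅ Z^8, C_1 ≅ Z^24, C_2 ≅ Z^16.

The boundary map ∂_1: C_1 → C_0 is given by ∂[p,q] = [q] − [p].
This gives a 8×24 integer matrix of rank 7; reducing to Smith normal form yields diagonal entries (1,1,1,1,1,1,1).

∂_2: C_2 → C_1 sends each 2-simplex [p,q,r] to [q,r] − [p,r] + [p,q]. For instance
  ∂PRT = RT − PT + PR,
  ∂PQT = QT − PT + PQ.
The 24×16 boundary matrix has rank 15 and Smith normal form diag(1,1,1,1,1,1,1,1,1,1,1,1,1,1,1).

Computing H_k = (kernel of ∂_k) / (image of ∂_{k+1}):

  H_0: rank C_0 − rank ∂_1 = 8 − 7 = 1, and the invariant factors of ∂_1 are all 1, so H_0 = Z.
  H_1: rank ker ∂_1 − rank ∂_2 = (24 − 7) − 15 = 2, and the invariant factors of ∂_2 are all 1, so H_1 = Z^2.
  H_2: rank ker ∂_2 − rank ∂_3 = (16 − 15) − 0 = 1, and there is no ∂_3, so H_2 = Z.

As a check, the Euler characteristic is 8 − 24 + 16 = 0, which agrees with 1 − 2 + 1 = 0.
(K is a triangulation of the torus T^2.)

H_0 ≅ Z,  H_1 ≅ Z^2,  H_2 ≅ Z.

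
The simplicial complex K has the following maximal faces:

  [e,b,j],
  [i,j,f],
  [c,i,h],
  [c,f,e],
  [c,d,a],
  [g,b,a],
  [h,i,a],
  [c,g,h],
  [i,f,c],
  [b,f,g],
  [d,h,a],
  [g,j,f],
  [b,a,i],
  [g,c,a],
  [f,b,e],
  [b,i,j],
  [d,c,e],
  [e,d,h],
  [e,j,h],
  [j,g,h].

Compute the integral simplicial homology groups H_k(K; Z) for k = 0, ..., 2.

Fix the vertex order a < b < c < d < e < f < g < h < i < j and write every simplex with vertices in increasing order. Then dim K = 2 and the simplices of K are:

  0-simplices (10): a, b, c, d, e, f, g, h, i, j
  1-simplices (30): ab, ac, ad, ag, ah, ai, be, bf, bg, bi, bj, cd, ce, cf, cg, ch, ci, de, dh, ef, eh, ej, fg, fi, fj, gh, gj, hi, hj, ij
  2-simplices (20): abg, abi, acd, acg, adh, ahi, bef, bej, bfg, bij, cde, cef, cfi, cgh, chi, deh, ehj, fgj, fij, ghj

so the chain groups are C_0 ≅ Z^10, C_1 ≅ Z^30, C_2 ≅ Z^20.

The boundary map ∂_1: C_1 → C_0 sends each edge [p,q] (with p < q) to q − p. For instance
  ∂gh = h − g.
This gives a 10×30 integer matrix of rank 9; reducing to Smith normal form yields diagonal entries (1,1,1,1,1,1,1,1,1).

The boundary map ∂_2: C_2 → C_1 maps a triangle to the signed sum of its edges. For instance
  ∂bef = ef − bf + be,
  ∂chi = hi − ci + ch.
As a 30×20 matrix over Z this has rank 20, with invariant factors (1,1,1,1,1,1,1,1,1,1,1,1,1,1,1,1,1,1,1,2).

Reading off H_k = ker ∂_k / im ∂_{k+1}:

  H_0: rank C_0 − rank ∂_1 = 10 − 9 = 1, and the invariant factors of ∂_1 are all 1, so H_0 ≅ Z.
  H_1: rank ker ∂_1 − rank ∂_2 = (30 − 9) − 20 = 1, and ∂_2 has invariant factor 2 > 1, so H_1 ≅ Z × Z/2.
  H_2: rank ker ∂_2 − rank ∂_3 = (20 − 20) − 0 = 0, and there is no ∂_3, so H_2 ≅ 0.

(K is a triangulation of the Klein bottle.)

H_0 ≅ Z,  H_1 ≅ Z × Z/2,  H_2 = 0.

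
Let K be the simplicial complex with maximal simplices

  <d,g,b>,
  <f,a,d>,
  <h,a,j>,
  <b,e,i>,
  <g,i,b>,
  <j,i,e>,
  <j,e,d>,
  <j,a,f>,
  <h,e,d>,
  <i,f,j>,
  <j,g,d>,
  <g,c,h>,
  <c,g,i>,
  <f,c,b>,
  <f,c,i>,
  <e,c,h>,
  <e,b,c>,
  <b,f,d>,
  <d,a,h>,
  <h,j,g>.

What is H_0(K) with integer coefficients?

Take the total order a < b < c < d < e < f < g < h < i < j on the vertex set. Then K (dimension 2) consists of the simplices:

  0-simplices (10): a, b, c, d, e, f, g, h, i, j
  1-simplices (30): ad, af, ah, aj, bc, bd, be, bf, bg, bi, ce, cf, cg, ch, ci, de, df, dg, dh, dj, eh, ei, ej, fi, fj, gh, gi, gj, hj, ij
  2-simplices (20): adf, adh, afj, ahj, bce, bcf, bdf, bdg, bei, bgi, ceh, cfi, cgh, cgi, deh, dej, dgj, eij, fij, ghj

Hence C_0 ≅ Z^10, C_1 ≅ Z^30, C_2 ≅ Z^20.

∂_1: C_1 → C_0 maps an edge to its endpoints' difference, ∂[p,q] = q − p. For instance
  ∂bd = d − b.
As a 10×30 matrix over Z this has rank 9, with invariant factors (1,1,1,1,1,1,1,1,1).

Boundary ∂_2: C_2 → C_1 acts by ∂[p,q,r] = [q,r] − [p,r] + [p,q]. For instance
  ∂eij = ij − ej + ei,
  ∂deh = eh − dh + de.
As a 30×20 matrix over Z this has rank 20, with invariant factors (1,1,1,1,1,1,1,1,1,1,1,1,1,1,1,1,1,1,1,2).

Now H_k = ker ∂_k / im ∂_{k+1}, so:

  H_0: rank C_0 − rank ∂_1 = 10 − 9 = 1, and the invariant factors of ∂_1 are all 1, so H_0 ≅ Z.

(K is a triangulation of the Klein bottle.)

H_0 ≅ Z.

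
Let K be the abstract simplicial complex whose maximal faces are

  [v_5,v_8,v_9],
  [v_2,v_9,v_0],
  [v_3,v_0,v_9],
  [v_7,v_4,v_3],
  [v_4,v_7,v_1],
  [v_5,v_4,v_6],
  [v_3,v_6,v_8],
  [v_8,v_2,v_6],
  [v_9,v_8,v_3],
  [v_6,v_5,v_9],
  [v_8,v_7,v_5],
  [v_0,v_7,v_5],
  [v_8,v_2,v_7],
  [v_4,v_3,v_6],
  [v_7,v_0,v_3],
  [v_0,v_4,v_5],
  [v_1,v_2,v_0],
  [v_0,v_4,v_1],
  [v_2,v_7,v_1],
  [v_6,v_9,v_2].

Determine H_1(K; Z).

Order the vertices as v_0 < v_1 < v_2 < v_3 < v_4 < v_5 < v_6 < v_7 < v_8 < v_9. Listing each simplex with vertices in this order, K has dimension 2 with simplices:

  0-simplices (10): [v_0], [v_1], [v_2], [v_3], [v_4], [v_5], [v_6], [v_7], [v_8], [v_9]
  1-simplices (30): (30 of them)
  2-simplices (20): (20 of them)

Hence C_0 ≅ Z^10, C_1 ≅ Z^30, C_2 ≅ Z^20.

∂_1: C_1 → C_0 maps an edge to its endpoints' difference, ∂[p,q] = q − p. For instance
  ∂[v_2,v_7] = [v_7] − [v_2].
The 10×30 boundary matrix has rank 9 and Smith normal form diag(1,1,1,1,1,1,1,1,1).

Boundary ∂_2: C_2 → C_1 sends each 2-simplex [p,q,r] to [q,r] − [p,r] + [p,q]. For instance
  ∂[v_0,v_1,v_2] = [v_1,v_2] − [v_0,v_2] + [v_0,v_1],
  ∂[v_2,v_6,v_8] = [v_6,v_8] − [v_2,v_8] + [v_2,v_6].
As a 30×20 matrix over Z this has rank 20, with invariant factors (1,1,1,1,1,1,1,1,1,1,1,1,1,1,1,1,1,1,1,2).

Now H_k = ker ∂_k / im ∂_{k+1}, so:

  H_1: rank ker ∂_1 − rank ∂_2 = (30 − 9) − 20 = 1, and ∂_2 has invariant factor 2 > 1, so H_1 ≅ Z ⊕ Z/2Z.

H_1 ≅ Z ⊕ Z/2Z.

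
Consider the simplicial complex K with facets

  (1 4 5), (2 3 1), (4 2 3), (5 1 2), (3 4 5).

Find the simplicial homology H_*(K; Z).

Order the vertices as 1 < 2 < 3 < 4 < 5. Listing each simplex with vertices in this order, K has dimension 2 with simplices:

  0-simplices (5): [1], [2], [3], [4], [5]
  1-simplices (10): [1,2], [1,3], [1,4], [1,5], [2,3], [2,4], [2,5], [3,4], [3,5], [4,5]
  2-simplices (5): [1,2,3], [1,2,5], [1,4,5], [2,3,4], [3,4,5]

so the chain groups are C_0 ≅ Z^5, C_1 ≅ Z^10, C_2 ≅ Z^5.

∂_1: C_1 → C_0 sends each edge [p,q] (with p < q) to q − p.
This gives a 5×10 integer matrix of rank 4; reducing to Smith normal form yields diagonal entries (1,1,1,1).

The boundary map ∂_2: C_2 → C_1 sends each 2-simplex [p,q,r] to [q,r] − [p,r] + [p,q]. For instance
  ∂[2,3,4] = [3,4] − [2,4] + [2,3],
  ∂[1,2,3] = [2,3] − [1,3] + [1,2].
The resulting 10×5 matrix has rank 5, and its Smith normal form has invariant factors (1,1,1,1,1).

Reading off H_k = ker ∂_k / im ∂_{k+1}:

  H_0: rank C_0 − rank ∂_1 = 5 − 4 = 1, and the invariant factors of ∂_1 are all 1, so H_0 = Z.
  H_1: rank ker ∂_1 − rank ∂_2 = (10 − 4) − 5 = 1, and the invariant factors of ∂_2 are all 1, so H_1 = Z.
  H_2: rank ker ∂_2 − rank ∂_3 = (5 − 5) − 0 = 0, and there is no ∂_3, so H_2 = 0.

(K is a triangulation of the Möbius band.)

H_0 = Z,  H_1 = Z,  H_2 = 0.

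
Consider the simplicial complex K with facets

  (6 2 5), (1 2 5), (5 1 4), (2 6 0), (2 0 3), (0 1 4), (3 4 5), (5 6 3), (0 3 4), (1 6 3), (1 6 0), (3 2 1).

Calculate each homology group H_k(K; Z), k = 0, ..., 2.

H_0 ≅ Z,  H_1 ≅ Z/2Z,  H_2 = 0.

Take the total order 0 < 1 < 2 < 3 < 4 < 5 < 6 on the vertex set. Then K (dimension 2) consists of the simplices:

  0-simplices (7): [0], [1], [2], [3], [4], [5], [6]
  1-simplices (18): [0,1], [0,2], [0,3], [0,4], [0,6], [1,2], [1,3], [1,4], [1,5], [1,6], [2,3], [2,5], [2,6], [3,4], [3,5], [3,6], [4,5], [5,6]
  2-simplices (12): [0,1,4], [0,1,6], [0,2,3], [0,2,6], [0,3,4], [1,2,3], [1,2,5], [1,3,6], [1,4,5], [2,5,6], [3,4,5], [3,5,6]

so the chain groups are C_0 ≅ Z^7, C_1 ≅ Z^18, C_2 ≅ Z^12.

The boundary map ∂_1: C_1 → C_0 sends each edge [p,q] (with p < q) to q − p. For instance
  ∂[2,5] = [5] − [2].
The resulting 7×18 matrix has rank 6, and its Smith normal form has invariant factors (1,1,1,1,1,1).

The boundary map ∂_2: C_2 → C_1 maps a triangle to the signed sum of its edges. For instance
  ∂[1,2,3] = [2,3] − [1,3] + [1,2],
  ∂[3,5,6] = [5,6] − [3,6] + [3,5].
As a 18×12 matrix over Z this has rank 12, with invariant factors (1,1,1,1,1,1,1,1,1,1,1,2).

Reading off H_k = ker ∂_k / im ∂_{k+1}:

  H_0: rank C_0 − rank ∂_1 = 7 − 6 = 1, and the invariant factors of ∂_1 are all 1, so H_0 ≅ Z.
  H_1: rank ker ∂_1 − rank ∂_2 = (18 − 6) − 12 = 0, and ∂_2 has invariant factor 2 > 1, so H_1 ≅ Z/2Z.
  H_2: rank ker ∂_2 − rank ∂_3 = (12 − 12) − 0 = 0, and there is no ∂_3, so H_2 ≅ 0.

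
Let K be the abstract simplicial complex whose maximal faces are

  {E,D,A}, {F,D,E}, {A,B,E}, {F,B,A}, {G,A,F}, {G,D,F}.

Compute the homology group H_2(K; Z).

Fix the vertex order A < B < D < E < F < G and write every simplex with vertices in increasing order. Then dim K = 2 and the simplices of K are:

  0-simplices (6): A, B, D, E, F, G
  1-simplices (12): AB, AD, AE, AF, AG, BE, BF, DE, DF, DG, EF, FG
  2-simplices (6): ABE, ABF, ADE, AFG, DEF, DFG

giving chain groups C_0 ≅ Z^6, C_1 ≅ Z^12, C_2 ≅ Z^6.

Boundary ∂_1: C_1 → C_0 is given by ∂[p,q] = [q] − [p]. For instance
  ∂DG = G − D.
This gives a 6×12 integer matrix of rank 5; reducing to Smith normal form yields diagonal entries (1,1,1,1,1).

∂_2: C_2 → C_1 sends each 2-simplex [p,q,r] to [q,r] − [p,r] + [p,q]. For instance
  ∂DEF = EF − DF + DE,
  ∂DFG = FG − DG + DF.
As a 12×6 matrix over Z this has rank 6, with invariant factors (1,1,1,1,1,1).

Computing H_k = (kernel of ∂_k) / (image of ∂_{k+1}):

  H_2: rank ker ∂_2 − rank ∂_3 = (6 − 6) − 0 = 0, and there is no ∂_3, so H_2 = 0.

(K is a triangulation of the cylinder S^1 x I.)

H_2 = 0.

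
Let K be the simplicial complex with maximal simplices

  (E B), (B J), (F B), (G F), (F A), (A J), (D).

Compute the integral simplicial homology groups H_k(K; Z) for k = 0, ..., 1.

H_0 = Z^2,  H_1 = Z.

Order the vertices as A < B < D < E < F < G < J. Listing each simplex with vertices in this order, K has dimension 1 with simplices:

  0-simplices (7): A, B, D, E, F, G, J
  1-simplices (6): AF, AJ, BE, BF, BJ, FG

so the chain groups are C_0 ≅ Z^7, C_1 ≅ Z^6.

∂_1: C_1 → C_0 is given by ∂[p,q] = [q] − [p].
The 7×6 boundary matrix has rank 5 and Smith normal form diag(1,1,1,1,1).

Reading off H_k = ker ∂_k / im ∂_{k+1}:

  H_0: rank C_0 − rank ∂_1 = 7 − 5 = 2, and the invariant factors of ∂_1 are all 1, so H_0 ≅ Z^2.
  H_1: rank ker ∂_1 − rank ∂_2 = (6 − 5) − 0 = 1, and there is no ∂_2, so H_1 ≅ Z.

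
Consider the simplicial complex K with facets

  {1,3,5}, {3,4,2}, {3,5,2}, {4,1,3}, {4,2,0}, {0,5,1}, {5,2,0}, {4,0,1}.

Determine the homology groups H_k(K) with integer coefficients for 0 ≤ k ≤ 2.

H_0 = Z,  H_1 = 0,  H_2 = Z.

We work with the vertex ordering 0 < 1 < 2 < 3 < 4 < 5. The simplices of K, each written with vertices in increasing order, are:

  0-simplices (6): [0], [1], [2], [3], [4], [5]
  1-simplices (12): [0,1], [0,2], [0,4], [0,5], [1,3], [1,4], [1,5], [2,3], [2,4], [2,5], [3,4], [3,5]
  2-simplices (8): [0,1,4], [0,1,5], [0,2,4], [0,2,5], [1,3,4], [1,3,5], [2,3,4], [2,3,5]

Hence C_0 ≅ Z^6, C_1 ≅ Z^12, C_2 ≅ Z^8.

The boundary map ∂_1: C_1 → C_0 is given by ∂[p,q] = [q] − [p].
The resulting 6×12 matrix has rank 5, and its Smith normal form has invariant factors (1,1,1,1,1).

Boundary ∂_2: C_2 → C_1 sends each 2-simplex [p,q,r] to [q,r] − [p,r] + [p,q]. For instance
  ∂[0,2,5] = [2,5] − [0,5] + [0,2],
  ∂[0,1,5] = [1,5] − [0,5] + [0,1].
The 12×8 boundary matrix has rank 7 and Smith normal form diag(1,1,1,1,1,1,1).

Computing H_k = (kernel of ∂_k) / (image of ∂_{k+1}):

  H_0: rank C_0 − rank ∂_1 = 6 − 5 = 1, and the invariant factors of ∂_1 are all 1, so H_0 = Z.
  H_1: rank ker ∂_1 − rank ∂_2 = (12 − 5) − 7 = 0, and the invariant factors of ∂_2 are all 1, so H_1 = 0.
  H_2: rank ker ∂_2 − rank ∂_3 = (8 − 7) − 0 = 1, and there is no ∂_3, so H_2 = Z.

(K is a triangulation of the 2-sphere S^2.)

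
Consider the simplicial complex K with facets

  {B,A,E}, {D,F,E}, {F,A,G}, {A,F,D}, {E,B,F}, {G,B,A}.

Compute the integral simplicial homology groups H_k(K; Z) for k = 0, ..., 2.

H_0 = Z,  H_1 = Z,  H_2 = 0.

Order the vertices as A < B < D < E < F < G. Listing each simplex with vertices in this order, K has dimension 2 with simplices:

  0-simplices (6): A, B, D, E, F, G
  1-simplices (12): AB, AD, AE, AF, AG, BE, BF, BG, DE, DF, EF, FG
  2-simplices (6): ABE, ABG, ADF, AFG, BEF, DEF

Hence C_0 ≅ Z^6, C_1 ≅ Z^12, C_2 ≅ Z^6.

Boundary ∂_1: C_1 → C_0 sends each edge [p,q] (with p < q) to q − p. For instance
  ∂FG = G − F.
The resulting 6×12 matrix has rank 5, and its Smith normal form has invariant factors (1,1,1,1,1).

∂_2: C_2 → C_1 maps a triangle to the signed sum of its edges. For instance
  ∂DEF = EF − DF + DE,
  ∂ADF = DF − AF + AD.
As a 12×6 matrix over Z this has rank 6, with invariant factors (1,1,1,1,1,1).

Now H_k = ker ∂_k / im ∂_{k+1}, so:

  H_0: rank C_0 − rank ∂_1 = 6 − 5 = 1, and the invariant factors of ∂_1 are all 1, so H_0 = Z.
  H_1: rank ker ∂_1 − rank ∂_2 = (12 − 5) − 6 = 1, and the invariant factors of ∂_2 are all 1, so H_1 = Z.
  H_2: rank ker ∂_2 − rank ∂_3 = (6 − 6) − 0 = 0, and there is no ∂_3, so H_2 = 0.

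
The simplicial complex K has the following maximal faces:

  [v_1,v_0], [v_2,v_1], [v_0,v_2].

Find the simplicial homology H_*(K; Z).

Fix the vertex order v_0 < v_1 < v_2 and write every simplex with vertices in increasing order. Then dim K = 1 and the simplices of K are:

  0-simplices (3): [v_0], [v_1], [v_2]
  1-simplices (3): [v_0,v_1], [v_0,v_2], [v_1,v_2]

Hence C_0 ≅ Z^3, C_1 ≅ Z^3.

∂_1: C_1 → C_0 maps an edge to its endpoints' difference, ∂[p,q] = q − p.
The 3×3 boundary matrix has rank 2 and Smith normal form diag(1,1).

Reading off H_k = ker ∂_k / im ∂_{k+1}:

  H_0: rank C_0 − rank ∂_1 = 3 − 2 = 1, and the invariant factors of ∂_1 are all 1, so H_0 = Z.
  H_1: rank ker ∂_1 − rank ∂_2 = (3 − 2) − 0 = 1, and there is no ∂_2, so H_1 = Z.

(K is a triangulation of the circle S^1.)

H_0 ≅ Z,  H_1 ≅ Z.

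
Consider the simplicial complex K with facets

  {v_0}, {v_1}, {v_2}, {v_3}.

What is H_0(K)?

H_0 = Z^4.

We work with the vertex ordering v_0 < v_1 < v_2 < v_3. The simplices of K, each written with vertices in increasing order, are:

  0-simplices (4): [v_0], [v_1], [v_2], [v_3]

so the chain groups are C_0 ≅ Z^4.

From H_k ≅ ker(∂_k) / im(∂_{k+1}) we obtain:

  H_0: rank C_0 − rank ∂_1 = 4 − 0 = 4, and there is no ∂_1, so H_0 = Z^4.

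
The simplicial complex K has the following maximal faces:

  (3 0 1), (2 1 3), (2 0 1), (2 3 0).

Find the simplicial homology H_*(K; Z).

H_0 ≅ Z,  H_1 = 0,  H_2 ≅ Z.

We work with the vertex ordering 0 < 1 < 2 < 3. The simplices of K, each written with vertices in increasing order, are:

  0-simplices (4): [0], [1], [2], [3]
  1-simplices (6): [0,1], [0,2], [0,3], [1,2], [1,3], [2,3]
  2-simplices (4): [0,1,2], [0,1,3], [0,2,3], [1,2,3]

so the chain groups are C_0 ≅ Z^4, C_1 ≅ Z^6, C_2 ≅ Z^4.

Boundary ∂_1: C_1 → C_0 sends each edge [p,q] (with p < q) to q − p. For instance
  ∂[1,2] = [2] − [1].
As a 4×6 matrix over Z this has rank 3, with invariant factors (1,1,1).

The boundary map ∂_2: C_2 → C_1 sends each 2-simplex [p,q,r] to [q,r] − [p,r] + [p,q]. For instance
  ∂[1,2,3] = [2,3] − [1,3] + [1,2],
  ∂[0,1,3] = [1,3] − [0,3] + [0,1].
The 6×4 boundary matrix has rank 3 and Smith normal form diag(1,1,1).

Computing H_k = (kernel of ∂_k) / (image of ∂_{k+1}):

  H_0: rank C_0 − rank ∂_1 = 4 − 3 = 1, and the invariant factors of ∂_1 are all 1, so H_0 ≅ Z.
  H_1: rank ker ∂_1 − rank ∂_2 = (6 − 3) − 3 = 0, and the invariant factors of ∂_2 are all 1, so H_1 ≅ 0.
  H_2: rank ker ∂_2 − rank ∂_3 = (4 − 3) − 0 = 1, and there is no ∂_3, so H_2 ≅ Z.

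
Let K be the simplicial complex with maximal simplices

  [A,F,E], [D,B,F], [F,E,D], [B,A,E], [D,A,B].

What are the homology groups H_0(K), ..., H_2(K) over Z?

Order the vertices as A < B < D < E < F. Listing each simplex with vertices in this order, K has dimension 2 with simplices:

  0-simplices (5): A, B, D, E, F
  1-simplices (10): AB, AD, AE, AF, BD, BE, BF, DE, DF, EF
  2-simplices (5): ABD, ABE, AEF, BDF, DEF

giving chain groups C_0 ≅ Z^5, C_1 ≅ Z^10, C_2 ≅ Z^5.

The boundary map ∂_1: C_1 → C_0 sends each edge [p,q] (with p < q) to q − p. For instance
  ∂DE = E − D.
As a 5×10 matrix over Z this has rank 4, with invariant factors (1,1,1,1).

The boundary map ∂_2: C_2 → C_1 sends each 2-simplex [p,q,r] to [q,r] − [p,r] + [p,q]. For instance
  ∂ABD = BD − AD + AB,
  ∂DEF = EF − DF + DE.
This gives a 10×5 integer matrix of rank 5; reducing to Smith normal form yields diagonal entries (1,1,1,1,1).

Now H_k = ker ∂_k / im ∂_{k+1}, so:

  H_0: rank C_0 − rank ∂_1 = 5 − 4 = 1, and the invariant factors of ∂_1 are all 1, so H_0 = Z.
  H_1: rank ker ∂_1 − rank ∂_2 = (10 − 4) − 5 = 1, and the invariant factors of ∂_2 are all 1, so H_1 = Z.
  H_2: rank ker ∂_2 − rank ∂_3 = (5 − 5) − 0 = 0, and there is no ∂_3, so H_2 = 0.

(K is a triangulation of the Möbius band.)

H_0 ≅ Z,  H_1 ≅ Z,  H_2 = 0.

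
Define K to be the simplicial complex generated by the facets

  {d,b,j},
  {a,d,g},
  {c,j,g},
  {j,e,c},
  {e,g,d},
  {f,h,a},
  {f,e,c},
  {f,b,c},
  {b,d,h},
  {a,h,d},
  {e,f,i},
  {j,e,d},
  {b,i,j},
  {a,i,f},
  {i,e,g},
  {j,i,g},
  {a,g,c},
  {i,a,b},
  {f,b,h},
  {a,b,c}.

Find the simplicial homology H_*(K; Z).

H_0 = Z,  H_1 = Z ⊕ Z/2Z,  H_2 = 0.

Fix the vertex order a < b < c < d < e < f < g < h < i < j and write every simplex with vertices in increasing order. Then dim K = 2 and the simplices of K are:

  0-simplices (10): a, b, c, d, e, f, g, h, i, j
  1-simplices (30): ab, ac, ad, af, ag, ah, ai, bc, bd, bf, bh, bi, bj, ce, cf, cg, cj, de, dg, dh, dj, ef, eg, ei, ej, fh, fi, gi, gj, ij
  2-simplices (20): abc, abi, acg, adg, adh, afh, afi, bcf, bdh, bdj, bfh, bij, cef, cej, cgj, deg, dej, efi, egi, gij

so the chain groups are C_0 ≅ Z^10, C_1 ≅ Z^30, C_2 ≅ Z^20.

∂_1: C_1 → C_0 maps an edge to its endpoints' difference, ∂[p,q] = q − p.
As a 10×30 matrix over Z this has rank 9, with invariant factors (1,1,1,1,1,1,1,1,1).

Boundary ∂_2: C_2 → C_1 maps a triangle to the signed sum of its edges. For instance
  ∂afi = fi − ai + af,
  ∂bdh = dh − bh + bd.
This gives a 30×20 integer matrix of rank 20; reducing to Smith normal form yields diagonal entries (1,1,1,1,1,1,1,1,1,1,1,1,1,1,1,1,1,1,1,2).

Now H_k = ker ∂_k / im ∂_{k+1}, so:

  H_0: rank C_0 − rank ∂_1 = 10 − 9 = 1, and the invariant factors of ∂_1 are all 1, so H_0 ≅ Z.
  H_1: rank ker ∂_1 − rank ∂_2 = (30 − 9) − 20 = 1, and ∂_2 has invariant factor 2 > 1, so H_1 ≅ Z ⊕ Z/2Z.
  H_2: rank ker ∂_2 − rank ∂_3 = (20 − 20) − 0 = 0, and there is no ∂_3, so H_2 ≅ 0.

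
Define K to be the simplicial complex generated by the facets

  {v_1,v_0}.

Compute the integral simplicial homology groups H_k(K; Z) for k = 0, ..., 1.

We work with the vertex ordering v_0 < v_1. The simplices of K, each written with vertices in increasing order, are:

  0-simplices (2): [v_0], [v_1]
  1-simplices (1): [v_0,v_1]

Hence C_0 ≅ Z^2, C_1 ≅ Z^1.

Boundary ∂_1: C_1 → C_0 maps an edge to its endpoints' difference, ∂[p,q] = q − p.
This gives a 2×1 integer matrix of rank 1; reducing to Smith normal form yields diagonal entries (1).

Reading off H_k = ker ∂_k / im ∂_{k+1}:

  H_0: rank C_0 − rank ∂_1 = 2 − 1 = 1, and the invariant factors of ∂_1 are all 1, so H_0 = Z.
  H_1: rank ker ∂_1 − rank ∂_2 = (1 − 1) − 0 = 0, and there is no ∂_2, so H_1 = 0.

As a check, the Euler characteristic is 2 − 1 = 1, which agrees with 1 − 0 = 1.

H_0 = Z,  H_1 = 0.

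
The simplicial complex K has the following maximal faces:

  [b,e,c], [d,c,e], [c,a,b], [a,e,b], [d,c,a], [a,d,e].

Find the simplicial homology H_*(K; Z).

H_0 = Z,  H_1 = 0,  H_2 = Z.

K has 5 vertices, 9 edges, 6 triangles.
rank ∂_0 = 0, rank ∂_1 = 4 ⇒ b_0 = 5 − 0 − 4 = 1; all invariant factors of ∂_1 are 1 so no torsion. So H_0 = Z.
rank ∂_1 = 4, rank ∂_2 = 5 ⇒ b_1 = 9 − 4 − 5 = 0; all invariant factors of ∂_2 are 1 so no torsion. So H_1 = 0.
rank ∂_2 = 5, rank ∂_3 = 0 ⇒ b_2 = 6 − 5 − 0 = 1. So H_2 = Z.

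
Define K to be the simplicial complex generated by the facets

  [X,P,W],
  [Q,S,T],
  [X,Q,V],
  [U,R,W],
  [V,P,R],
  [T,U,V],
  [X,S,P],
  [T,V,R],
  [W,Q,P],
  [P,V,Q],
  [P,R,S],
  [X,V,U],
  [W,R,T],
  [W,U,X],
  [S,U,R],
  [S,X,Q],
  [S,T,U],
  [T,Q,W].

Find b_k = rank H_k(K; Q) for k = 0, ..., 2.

b_0 = 1, b_1 = 1, b_2 = 0.

Order the vertices as P < Q < R < S < T < U < V < W < X. Listing each simplex with vertices in this order, K has dimension 2 with simplices:

  0-simplices (9): P, Q, R, S, T, U, V, W, X
  1-simplices (27): PQ, PR, PS, PV, PW, PX, QS, QT, QV, QW, QX, RS, RT, RU, RV, RW, ST, SU, SX, TU, TV, TW, UV, UW, UX, VX, WX
  2-simplices (18): PQV, PQW, PRS, PRV, PSX, PWX, QST, QSX, QTW, QVX, RSU, RTV, RTW, RUW, STU, TUV, UVX, UWX

giving chain groups C_0 ≅ Z^9, C_1 ≅ Z^27, C_2 ≅ Z^18.

Boundary ∂_1: C_1 → C_0 is given by ∂[p,q] = [q] − [p].
This gives a 9×27 integer matrix of rank 8; reducing to Smith normal form yields diagonal entries (1,1,1,1,1,1,1,1).

Boundary ∂_2: C_2 → C_1 sends each 2-simplex [p,q,r] to [q,r] − [p,r] + [p,q]. For instance
  ∂QST = ST − QT + QS,
  ∂PSX = SX − PX + PS.
This gives a 27×18 integer matrix of rank 18; reducing to Smith normal form yields diagonal entries (1,1,1,1,1,1,1,1,1,1,1,1,1,1,1,1,1,2).

From H_k ≅ ker(∂_k) / im(∂_{k+1}) we obtain:

  H_0: rank C_0 − rank ∂_1 = 9 − 8 = 1, and the invariant factors of ∂_1 are all 1, so H_0 ≅ Z.
  H_1: rank ker ∂_1 − rank ∂_2 = (27 − 8) − 18 = 1, and ∂_2 has invariant factor 2 > 1, so H_1 ≅ Z ⊕ Z/2.
  H_2: rank ker ∂_2 − rank ∂_3 = (18 − 18) − 0 = 0, and there is no ∂_3, so H_2 ≅ 0.

(K is a triangulation of the Klein bottle.)

Hence the Betti numbers are b_0 = 1, b_1 = 1, b_2 = 0.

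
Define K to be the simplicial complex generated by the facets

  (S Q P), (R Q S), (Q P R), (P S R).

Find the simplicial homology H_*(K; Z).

K has 4 vertices, 6 edges, 4 triangles.
rank ∂_0 = 0, rank ∂_1 = 3 ⇒ b_0 = 4 − 0 − 3 = 1; all invariant factors of ∂_1 are 1 so no torsion. So H_0 = Z.
rank ∂_1 = 3, rank ∂_2 = 3 ⇒ b_1 = 6 − 3 − 3 = 0; all invariant factors of ∂_2 are 1 so no torsion. So H_1 = 0.
rank ∂_2 = 3, rank ∂_3 = 0 ⇒ b_2 = 4 − 3 − 0 = 1. So H_2 = Z.

H_0 ≅ Z,  H_1 = 0,  H_2 ≅ Z.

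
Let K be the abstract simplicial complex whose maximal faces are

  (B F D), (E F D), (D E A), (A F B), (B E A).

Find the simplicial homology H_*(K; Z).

H_0 = Z,  H_1 = Z,  H_2 = 0.

Take the total order A < B < D < E < F on the vertex set. Then K (dimension 2) consists of the simplices:

  0-simplices (5): A, B, D, E, F
  1-simplices (10): AB, AD, AE, AF, BD, BE, BF, DE, DF, EF
  2-simplices (5): ABE, ABF, ADE, BDF, DEF

giving chain groups C_0 ≅ Z^5, C_1 ≅ Z^10, C_2 ≅ Z^5.

∂_1: C_1 → C_0 is given by ∂[p,q] = [q] − [p]. For instance
  ∂BE = E − B.
As a 5×10 matrix over Z this has rank 4, with invariant factors (1,1,1,1).

Boundary ∂_2: C_2 → C_1 acts by ∂[p,q,r] = [q,r] − [p,r] + [p,q]. For instance
  ∂DEF = EF − DF + DE,
  ∂ABE = BE − AE + AB.
The resulting 10×5 matrix has rank 5, and its Smith normal form has invariant factors (1,1,1,1,1).

From H_k ≅ ker(∂_k) / im(∂_{k+1}) we obtain:

  H_0: rank C_0 − rank ∂_1 = 5 − 4 = 1, and the invariant factors of ∂_1 are all 1, so H_0 = Z.
  H_1: rank ker ∂_1 − rank ∂_2 = (10 − 4) − 5 = 1, and the invariant factors of ∂_2 are all 1, so H_1 = Z.
  H_2: rank ker ∂_2 − rank ∂_3 = (5 − 5) − 0 = 0, and there is no ∂_3, so H_2 = 0.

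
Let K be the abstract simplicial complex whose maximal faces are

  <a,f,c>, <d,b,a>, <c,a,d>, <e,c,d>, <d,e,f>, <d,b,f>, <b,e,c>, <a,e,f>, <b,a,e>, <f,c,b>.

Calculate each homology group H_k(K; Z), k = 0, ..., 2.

H_0 ≅ Z,  H_1 ≅ Z/2,  H_2 = 0.

Take the total order a < b < c < d < e < f on the vertex set. Then K (dimension 2) consists of the simplices:

  0-simplices (6): a, b, c, d, e, f
  1-simplices (15): ab, ac, ad, ae, af, bc, bd, be, bf, cd, ce, cf, de, df, ef
  2-simplices (10): abd, abe, acd, acf, aef, bce, bcf, bdf, cde, def

giving chain groups C_0 ≅ Z^6, C_1 ≅ Z^15, C_2 ≅ Z^10.

∂_1: C_1 → C_0 maps an edge to its endpoints' difference, ∂[p,q] = q − p. For instance
  ∂ad = d − a.
The resulting 6×15 matrix has rank 5, and its Smith normal form has invariant factors (1,1,1,1,1).

The boundary map ∂_2: C_2 → C_1 maps a triangle to the signed sum of its edges. For instance
  ∂def = ef − df + de,
  ∂bdf = df − bf + bd.
As a 15×10 matrix over Z this has rank 10, with invariant factors (1,1,1,1,1,1,1,1,1,2).

Reading off H_k = ker ∂_k / im ∂_{k+1}:

  H_0: rank C_0 − rank ∂_1 = 6 − 5 = 1, and the invariant factors of ∂_1 are all 1, so H_0 = Z.
  H_1: rank ker ∂_1 − rank ∂_2 = (15 − 5) − 10 = 0, and ∂_2 has invariant factor 2 > 1, so H_1 = Z/2.
  H_2: rank ker ∂_2 − rank ∂_3 = (10 − 10) − 0 = 0, and there is no ∂_3, so H_2 = 0.

(K is a triangulation of the real projective plane RP^2.)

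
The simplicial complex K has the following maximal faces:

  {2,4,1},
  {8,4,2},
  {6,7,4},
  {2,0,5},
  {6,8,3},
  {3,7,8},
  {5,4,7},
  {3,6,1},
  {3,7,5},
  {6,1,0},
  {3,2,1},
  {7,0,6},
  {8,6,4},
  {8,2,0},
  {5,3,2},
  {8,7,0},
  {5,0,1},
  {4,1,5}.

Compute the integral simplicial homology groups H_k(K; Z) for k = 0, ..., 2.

H_0 = Z,  H_1 = Z ⊕ Z_2,  H_2 = 0.

K has 9 vertices, 27 edges, 18 triangles.
rank ∂_0 = 0, rank ∂_1 = 8 ⇒ b_0 = 9 − 0 − 8 = 1; all invariant factors of ∂_1 are 1 so no torsion. So H_0 = Z.
rank ∂_1 = 8, rank ∂_2 = 18 ⇒ b_1 = 27 − 8 − 18 = 1; ∂_2 has invariant factor(s) [2] giving torsion. So H_1 = Z ⊕ Z_2.
rank ∂_2 = 18, rank ∂_3 = 0 ⇒ b_2 = 18 − 18 − 0 = 0. So H_2 = 0.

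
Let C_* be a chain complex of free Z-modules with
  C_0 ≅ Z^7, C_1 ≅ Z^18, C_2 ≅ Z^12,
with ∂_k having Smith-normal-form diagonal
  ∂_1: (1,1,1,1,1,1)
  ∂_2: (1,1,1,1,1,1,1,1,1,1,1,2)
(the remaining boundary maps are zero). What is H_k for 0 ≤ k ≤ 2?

H_0: b_0 = 7 − 0 − 6 = 1; torsion from ∂_1 factors > 1: none. So H_0 = Z.
H_1: b_1 = 18 − 6 − 12 = 0; torsion from ∂_2 factors > 1: [2]. So H_1 = Z/2.
H_2: b_2 = 12 − 12 − 0 = 0; torsion from ∂_3 factors > 1: none. So H_2 = 0.

H_0 = Z,  H_1 = Z/2,  H_2 = 0.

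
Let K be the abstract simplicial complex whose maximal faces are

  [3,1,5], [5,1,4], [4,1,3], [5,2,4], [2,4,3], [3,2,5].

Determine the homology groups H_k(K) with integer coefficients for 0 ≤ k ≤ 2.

H_0 = Z,  H_1 = 0,  H_2 = Z.

Fix the vertex order 1 < 2 < 3 < 4 < 5 and write every simplex with vertices in increasing order. Then dim K = 2 and the simplices of K are:

  0-simplices (5): [1], [2], [3], [4], [5]
  1-simplices (9): [1,3], [1,4], [1,5], [2,3], [2,4], [2,5], [3,4], [3,5], [4,5]
  2-simplices (6): [1,3,4], [1,3,5], [1,4,5], [2,3,4], [2,3,5], [2,4,5]

so the chain groups are C_0 ≅ Z^5, C_1 ≅ Z^9, C_2 ≅ Z^6.

∂_1: C_1 → C_0 maps an edge to its endpoints' difference, ∂[p,q] = q − p. For instance
  ∂[1,3] = [3] − [1].
The 5×9 boundary matrix has rank 4 and Smith normal form diag(1,1,1,1).

The boundary map ∂_2: C_2 → C_1 acts by ∂[p,q,r] = [q,r] − [p,r] + [p,q]. For instance
  ∂[1,3,4] = [3,4] − [1,4] + [1,3],
  ∂[2,3,5] = [3,5] − [2,5] + [2,3].
This gives a 9×6 integer matrix of rank 5; reducing to Smith normal form yields diagonal entries (1,1,1,1,1).

Reading off H_k = ker ∂_k / im ∂_{k+1}:

  H_0: rank C_0 − rank ∂_1 = 5 − 4 = 1, and the invariant factors of ∂_1 are all 1, so H_0 ≅ Z.
  H_1: rank ker ∂_1 − rank ∂_2 = (9 − 4) − 5 = 0, and the invariant factors of ∂_2 are all 1, so H_1 ≅ 0.
  H_2: rank ker ∂_2 − rank ∂_3 = (6 − 5) − 0 = 1, and there is no ∂_3, so H_2 ≅ Z.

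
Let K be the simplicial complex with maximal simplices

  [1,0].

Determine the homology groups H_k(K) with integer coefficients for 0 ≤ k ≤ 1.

H_0 ≅ Z,  H_1 = 0.

We work with the vertex ordering 0 < 1. The simplices of K, each written with vertices in increasing order, are:

  0-simplices (2): [0], [1]
  1-simplices (1): [0,1]

Hence C_0 ≅ Z^2, C_1 ≅ Z^1.

∂_1: C_1 → C_0 sends each edge [p,q] (with p < q) to q − p.
The 2×1 boundary matrix has rank 1 and Smith normal form diag(1).

Now H_k = ker ∂_k / im ∂_{k+1}, so:

  H_0: rank C_0 − rank ∂_1 = 2 − 1 = 1, and the invariant factors of ∂_1 are all 1, so H_0 = Z.
  H_1: rank ker ∂_1 − rank ∂_2 = (1 − 1) − 0 = 0, and there is no ∂_2, so H_1 = 0.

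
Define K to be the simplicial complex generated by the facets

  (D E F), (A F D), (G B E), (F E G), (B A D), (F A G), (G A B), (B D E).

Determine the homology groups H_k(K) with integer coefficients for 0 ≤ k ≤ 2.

H_0 = Z,  H_1 = 0,  H_2 = Z.

K has 6 vertices, 12 edges, 8 triangles.
rank ∂_0 = 0, rank ∂_1 = 5 ⇒ b_0 = 6 − 0 − 5 = 1; all invariant factors of ∂_1 are 1 so no torsion. So H_0 ≅ Z.
rank ∂_1 = 5, rank ∂_2 = 7 ⇒ b_1 = 12 − 5 − 7 = 0; all invariant factors of ∂_2 are 1 so no torsion. So H_1 ≅ 0.
rank ∂_2 = 7, rank ∂_3 = 0 ⇒ b_2 = 8 − 7 − 0 = 1. So H_2 ≅ Z.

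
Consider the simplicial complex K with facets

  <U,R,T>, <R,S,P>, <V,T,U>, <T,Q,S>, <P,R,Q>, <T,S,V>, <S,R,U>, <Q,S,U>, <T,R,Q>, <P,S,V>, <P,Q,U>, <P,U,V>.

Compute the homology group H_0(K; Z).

Fix the vertex order P < Q < R < S < T < U < V and write every simplex with vertices in increasing order. Then dim K = 2 and the simplices of K are:

  0-simplices (7): P, Q, R, S, T, U, V
  1-simplices (18): PQ, PR, PS, PU, PV, QR, QS, QT, QU, RS, RT, RU, ST, SU, SV, TU, TV, UV
  2-simplices (12): PQR, PQU, PRS, PSV, PUV, QRT, QST, QSU, RSU, RTU, STV, TUV

giving chain groups C_0 ≅ Z^7, C_1 ≅ Z^18, C_2 ≅ Z^12.

∂_1: C_1 → C_0 is given by ∂[p,q] = [q] − [p]. For instance
  ∂PU = U − P.
The 7×18 boundary matrix has rank 6 and Smith normal form diag(1,1,1,1,1,1).

∂_2: C_2 → C_1 sends each 2-simplex [p,q,r] to [q,r] − [p,r] + [p,q]. For instance
  ∂QRT = RT − QT + QR,
  ∂RSU = SU − RU + RS.
As a 18×12 matrix over Z this has rank 12, with invariant factors (1,1,1,1,1,1,1,1,1,1,1,2).

Now H_k = ker ∂_k / im ∂_{k+1}, so:

  H_0: rank C_0 − rank ∂_1 = 7 − 6 = 1, and the invariant factors of ∂_1 are all 1, so H_0 ≅ Z.

(K is a triangulation of the real projective plane RP^2.)

H_0 = Z.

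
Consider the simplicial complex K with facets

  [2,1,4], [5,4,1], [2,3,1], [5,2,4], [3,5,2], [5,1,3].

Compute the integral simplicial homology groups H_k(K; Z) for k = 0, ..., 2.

H_0 = Z,  H_1 = 0,  H_2 = Z.

Order the vertices as 1 < 2 < 3 < 4 < 5. Listing each simplex with vertices in this order, K has dimension 2 with simplices:

  0-simplices (5): [1], [2], [3], [4], [5]
  1-simplices (9): [1,2], [1,3], [1,4], [1,5], [2,3], [2,4], [2,5], [3,5], [4,5]
  2-simplices (6): [1,2,3], [1,2,4], [1,3,5], [1,4,5], [2,3,5], [2,4,5]

so the chain groups are C_0 ≅ Z^5, C_1 ≅ Z^9, C_2 ≅ Z^6.

Boundary ∂_1: C_1 → C_0 sends each edge [p,q] (with p < q) to q − p. For instance
  ∂[3,5] = [5] − [3].
This gives a 5×9 integer matrix of rank 4; reducing to Smith normal form yields diagonal entries (1,1,1,1).

Boundary ∂_2: C_2 → C_1 sends each 2-simplex [p,q,r] to [q,r] − [p,r] + [p,q]. For instance
  ∂[1,4,5] = [4,5] − [1,5] + [1,4],
  ∂[1,3,5] = [3,5] − [1,5] + [1,3].
This gives a 9×6 integer matrix of rank 5; reducing to Smith normal form yields diagonal entries (1,1,1,1,1).

Reading off H_k = ker ∂_k / im ∂_{k+1}:

  H_0: rank C_0 − rank ∂_1 = 5 − 4 = 1, and the invariant factors of ∂_1 are all 1, so H_0 = Z.
  H_1: rank ker ∂_1 − rank ∂_2 = (9 − 4) − 5 = 0, and the invariant factors of ∂_2 are all 1, so H_1 = 0.
  H_2: rank ker ∂_2 − rank ∂_3 = (6 − 5) − 0 = 1, and there is no ∂_3, so H_2 = Z.

As a check, the Euler characteristic is 5 − 9 + 6 = 2, which agrees with 1 − 0 + 1 = 2.
(K is a triangulation of the 2-sphere S^2.)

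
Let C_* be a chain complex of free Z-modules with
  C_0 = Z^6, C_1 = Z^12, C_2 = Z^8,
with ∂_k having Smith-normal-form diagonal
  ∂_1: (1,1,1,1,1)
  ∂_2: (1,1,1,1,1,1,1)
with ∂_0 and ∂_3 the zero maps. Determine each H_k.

H_0 = Z,  H_1 = 0,  H_2 = Z.

H_0: b_0 = 6 − 0 − 5 = 1; torsion from ∂_1 factors > 1: none. So H_0 = Z.
H_1: b_1 = 12 − 5 − 7 = 0; torsion from ∂_2 factors > 1: none. So H_1 = 0.
H_2: b_2 = 8 − 7 − 0 = 1; torsion from ∂_3 factors > 1: none. So H_2 = Z.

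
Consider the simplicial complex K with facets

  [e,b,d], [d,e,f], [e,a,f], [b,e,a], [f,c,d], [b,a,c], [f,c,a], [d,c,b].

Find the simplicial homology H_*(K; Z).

H_0 ≅ Z,  H_1 = 0,  H_2 ≅ Z.

K has 6 vertices, 12 edges, 8 triangles.
rank ∂_0 = 0, rank ∂_1 = 5 ⇒ b_0 = 6 − 0 − 5 = 1; all invariant factors of ∂_1 are 1 so no torsion. So H_0 = Z.
rank ∂_1 = 5, rank ∂_2 = 7 ⇒ b_1 = 12 − 5 − 7 = 0; all invariant factors of ∂_2 are 1 so no torsion. So H_1 = 0.
rank ∂_2 = 7, rank ∂_3 = 0 ⇒ b_2 = 8 − 7 − 0 = 1. So H_2 = Z.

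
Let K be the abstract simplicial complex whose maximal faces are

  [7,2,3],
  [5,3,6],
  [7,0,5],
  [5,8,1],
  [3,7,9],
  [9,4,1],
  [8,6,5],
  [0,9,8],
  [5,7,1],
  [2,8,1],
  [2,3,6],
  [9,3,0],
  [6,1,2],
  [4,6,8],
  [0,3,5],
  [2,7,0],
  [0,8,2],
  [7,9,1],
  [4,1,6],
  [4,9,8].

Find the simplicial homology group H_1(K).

Order the vertices as 0 < 1 < 2 < 3 < 4 < 5 < 6 < 7 < 8 < 9. Listing each simplex with vertices in this order, K has dimension 2 with simplices:

  0-simplices (10): [0], [1], [2], [3], [4], [5], [6], [7], [8], [9]
  1-simplices (30): (30 of them)
  2-simplices (20): (20 of them)

Hence C_0 ≅ Z^10, C_1 ≅ Z^30, C_2 ≅ Z^20.

∂_1: C_1 → C_0 sends each edge [p,q] (with p < q) to q − p.
As a 10×30 matrix over Z this has rank 9, with invariant factors (1,1,1,1,1,1,1,1,1).

∂_2: C_2 → C_1 maps a triangle to the signed sum of its edges. For instance
  ∂[0,2,7] = [2,7] − [0,7] + [0,2],
  ∂[1,4,9] = [4,9] − [1,9] + [1,4].
The 30×20 boundary matrix has rank 20 and Smith normal form diag(1,1,1,1,1,1,1,1,1,1,1,1,1,1,1,1,1,1,1,2).

Computing H_k = (kernel of ∂_k) / (image of ∂_{k+1}):

  H_1: rank ker ∂_1 − rank ∂_2 = (30 − 9) − 20 = 1, and ∂_2 has invariant factor 2 > 1, so H_1 ≅ Z ⊕ Z_2.

H_1 = Z ⊕ Z_2.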